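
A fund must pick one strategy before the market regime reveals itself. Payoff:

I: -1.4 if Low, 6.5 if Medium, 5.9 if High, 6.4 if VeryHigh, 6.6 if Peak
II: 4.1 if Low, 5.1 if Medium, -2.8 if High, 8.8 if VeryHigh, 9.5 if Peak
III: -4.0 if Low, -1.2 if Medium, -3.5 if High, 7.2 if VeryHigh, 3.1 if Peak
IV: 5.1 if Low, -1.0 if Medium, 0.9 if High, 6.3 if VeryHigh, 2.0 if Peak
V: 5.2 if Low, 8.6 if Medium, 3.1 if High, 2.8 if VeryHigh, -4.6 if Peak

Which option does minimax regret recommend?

I

Column bests: Low=5.2, Medium=8.6, High=5.9, VeryHigh=8.8, Peak=9.5.
I regrets: 6.6, 2.1, 0.0, 2.4, 2.9 → max 6.6
II regrets: 1.1, 3.5, 8.7, 0.0, 0.0 → max 8.7
III regrets: 9.2, 9.8, 9.4, 1.6, 6.4 → max 9.8
IV regrets: 0.1, 9.6, 5.0, 2.5, 7.5 → max 9.6
V regrets: 0.0, 0.0, 2.8, 6.0, 14.1 → max 14.1
Smallest max regret = 6.6 → I.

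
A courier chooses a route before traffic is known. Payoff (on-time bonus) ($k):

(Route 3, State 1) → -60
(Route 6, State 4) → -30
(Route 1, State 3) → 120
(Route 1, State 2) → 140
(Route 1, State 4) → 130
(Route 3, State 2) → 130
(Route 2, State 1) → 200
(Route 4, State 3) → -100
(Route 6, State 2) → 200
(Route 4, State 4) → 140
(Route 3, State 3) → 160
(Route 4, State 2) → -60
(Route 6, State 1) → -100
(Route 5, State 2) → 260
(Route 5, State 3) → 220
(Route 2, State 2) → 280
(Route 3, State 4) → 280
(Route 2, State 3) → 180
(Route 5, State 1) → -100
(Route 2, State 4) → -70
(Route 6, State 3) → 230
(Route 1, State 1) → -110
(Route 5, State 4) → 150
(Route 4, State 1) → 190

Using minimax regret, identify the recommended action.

Column bests: State 1=200, State 2=280, State 3=230, State 4=280.
Route 1 regrets: 310, 140, 110, 150 → max 310
Route 2 regrets: 0, 0, 50, 350 → max 350
Route 3 regrets: 260, 150, 70, 0 → max 260
Route 4 regrets: 10, 340, 330, 140 → max 340
Route 5 regrets: 300, 20, 10, 130 → max 300
Route 6 regrets: 300, 80, 0, 310 → max 310
Smallest max regret = 260 → Route 3.

Route 3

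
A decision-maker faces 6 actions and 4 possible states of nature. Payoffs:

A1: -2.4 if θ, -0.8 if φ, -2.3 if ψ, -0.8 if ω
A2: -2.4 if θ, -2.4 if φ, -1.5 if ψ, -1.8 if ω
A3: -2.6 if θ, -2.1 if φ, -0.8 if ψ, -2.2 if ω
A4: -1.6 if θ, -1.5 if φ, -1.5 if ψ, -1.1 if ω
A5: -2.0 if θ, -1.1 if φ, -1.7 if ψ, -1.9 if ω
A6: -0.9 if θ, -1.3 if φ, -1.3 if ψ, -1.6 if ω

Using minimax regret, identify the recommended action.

Column bests: θ=-0.9, φ=-0.8, ψ=-0.8, ω=-0.8.
A1 regrets: 1.5, 0.0, 1.5, 0.0 → max 1.5
A2 regrets: 1.5, 1.6, 0.7, 1.0 → max 1.6
A3 regrets: 1.7, 1.3, 0.0, 1.4 → max 1.7
A4 regrets: 0.7, 0.7, 0.7, 0.3 → max 0.7
A5 regrets: 1.1, 0.3, 0.9, 1.1 → max 1.1
A6 regrets: 0.0, 0.5, 0.5, 0.8 → max 0.8
Smallest max regret = 0.7 → A4.

A4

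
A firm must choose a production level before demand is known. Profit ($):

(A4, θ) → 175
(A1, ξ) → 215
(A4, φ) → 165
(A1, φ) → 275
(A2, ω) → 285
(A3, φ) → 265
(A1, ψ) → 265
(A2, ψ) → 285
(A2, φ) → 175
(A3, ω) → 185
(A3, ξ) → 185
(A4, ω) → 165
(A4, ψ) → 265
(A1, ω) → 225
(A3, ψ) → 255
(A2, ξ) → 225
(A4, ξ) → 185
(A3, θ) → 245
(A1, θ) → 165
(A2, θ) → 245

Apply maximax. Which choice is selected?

Row maxima: A1=275, A2=285, A3=265, A4=265
Best best-case = 285 → A2.

A2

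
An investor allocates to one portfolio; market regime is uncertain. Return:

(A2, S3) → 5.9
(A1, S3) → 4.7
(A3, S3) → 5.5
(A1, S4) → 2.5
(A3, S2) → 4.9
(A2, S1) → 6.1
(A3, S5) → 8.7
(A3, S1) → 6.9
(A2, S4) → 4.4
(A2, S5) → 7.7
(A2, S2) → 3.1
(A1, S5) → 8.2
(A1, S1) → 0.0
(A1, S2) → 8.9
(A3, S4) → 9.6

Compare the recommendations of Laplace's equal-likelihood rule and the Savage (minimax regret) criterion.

laplace → A3; minimax regret → A3 (agree)

Row averages: A1=4.86, A2=5.44, A3=7.12
Highest average = 7.12 → A3.
Column bests: S1=6.9, S2=8.9, S3=5.9, S4=9.6, S5=8.7.
A1 regrets: 6.9, 0.0, 1.2, 7.1, 0.5 → max 7.1
A2 regrets: 0.8, 5.8, 0.0, 5.2, 1.0 → max 5.8
A3 regrets: 0.0, 4.0, 0.4, 0.0, 0.0 → max 4.0
Smallest max regret = 4.0 → A3.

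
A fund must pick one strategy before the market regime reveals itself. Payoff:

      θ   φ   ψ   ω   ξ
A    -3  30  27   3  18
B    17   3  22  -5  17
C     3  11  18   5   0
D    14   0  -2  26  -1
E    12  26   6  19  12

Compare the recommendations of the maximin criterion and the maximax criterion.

Row minima: A=-3, B=-5, C=0, D=-2, E=6
Best worst-case = 6 → E.
Row maxima: A=30, B=22, C=18, D=26, E=26
Best best-case = 30 → A.

maximin → E; maximax → A (disagree)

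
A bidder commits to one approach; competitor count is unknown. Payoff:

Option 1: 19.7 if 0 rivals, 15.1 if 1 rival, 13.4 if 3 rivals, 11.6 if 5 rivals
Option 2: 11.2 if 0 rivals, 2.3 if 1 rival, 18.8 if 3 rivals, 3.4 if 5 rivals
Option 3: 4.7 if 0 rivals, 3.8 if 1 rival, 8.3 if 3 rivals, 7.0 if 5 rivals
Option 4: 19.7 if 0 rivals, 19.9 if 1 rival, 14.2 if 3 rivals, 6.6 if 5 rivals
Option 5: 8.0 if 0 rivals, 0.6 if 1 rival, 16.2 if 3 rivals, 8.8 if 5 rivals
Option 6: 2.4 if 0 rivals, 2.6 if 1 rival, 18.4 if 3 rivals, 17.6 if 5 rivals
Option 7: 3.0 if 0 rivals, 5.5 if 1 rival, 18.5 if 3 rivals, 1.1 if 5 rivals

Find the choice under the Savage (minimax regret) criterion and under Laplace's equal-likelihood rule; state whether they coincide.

Column bests: 0 rivals=19.7, 1 rival=19.9, 3 rivals=18.8, 5 rivals=17.6.
Option 1 regrets: 0.0, 4.8, 5.4, 6.0 → max 6.0
Option 2 regrets: 8.5, 17.6, 0.0, 14.2 → max 17.6
Option 3 regrets: 15.0, 16.1, 10.5, 10.6 → max 16.1
Option 4 regrets: 0.0, 0.0, 4.6, 11.0 → max 11.0
Option 5 regrets: 11.7, 19.3, 2.6, 8.8 → max 19.3
Option 6 regrets: 17.3, 17.3, 0.4, 0.0 → max 17.3
Option 7 regrets: 16.7, 14.4, 0.3, 16.5 → max 16.7
Smallest max regret = 6.0 → Option 1.
Row averages: Option 1=14.95, Option 2=8.925, Option 3=5.95, Option 4=15.1, Option 5=8.4, Option 6=10.25, Option 7=7.025
Highest average = 15.1 → Option 4.

minimax regret → Option 1; laplace → Option 4 (disagree)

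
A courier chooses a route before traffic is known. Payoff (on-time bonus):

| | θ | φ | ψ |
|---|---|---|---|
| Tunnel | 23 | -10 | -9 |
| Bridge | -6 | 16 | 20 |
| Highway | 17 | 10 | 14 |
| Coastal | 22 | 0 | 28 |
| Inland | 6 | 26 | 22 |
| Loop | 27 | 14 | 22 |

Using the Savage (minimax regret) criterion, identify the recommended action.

Column bests: θ=27, φ=26, ψ=28.
Tunnel regrets: 4, 36, 37 → max 37
Bridge regrets: 33, 10, 8 → max 33
Highway regrets: 10, 16, 14 → max 16
Coastal regrets: 5, 26, 0 → max 26
Inland regrets: 21, 0, 6 → max 21
Loop regrets: 0, 12, 6 → max 12
Smallest max regret = 12 → Loop.

Loop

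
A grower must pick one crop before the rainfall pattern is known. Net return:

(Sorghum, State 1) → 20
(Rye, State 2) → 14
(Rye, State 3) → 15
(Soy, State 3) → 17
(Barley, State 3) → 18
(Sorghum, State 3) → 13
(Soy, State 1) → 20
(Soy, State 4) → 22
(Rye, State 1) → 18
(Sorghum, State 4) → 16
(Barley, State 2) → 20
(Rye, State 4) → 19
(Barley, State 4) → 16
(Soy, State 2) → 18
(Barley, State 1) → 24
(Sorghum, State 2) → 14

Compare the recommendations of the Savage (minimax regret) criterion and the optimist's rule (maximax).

minimax regret → Soy; maximax → Barley (disagree)

Column bests: State 1=24, State 2=20, State 3=18, State 4=22.
Barley regrets: 0, 0, 0, 6 → max 6
Sorghum regrets: 4, 6, 5, 6 → max 6
Soy regrets: 4, 2, 1, 0 → max 4
Rye regrets: 6, 6, 3, 3 → max 6
Smallest max regret = 4 → Soy.
Row maxima: Barley=24, Sorghum=20, Soy=22, Rye=19
Best best-case = 24 → Barley.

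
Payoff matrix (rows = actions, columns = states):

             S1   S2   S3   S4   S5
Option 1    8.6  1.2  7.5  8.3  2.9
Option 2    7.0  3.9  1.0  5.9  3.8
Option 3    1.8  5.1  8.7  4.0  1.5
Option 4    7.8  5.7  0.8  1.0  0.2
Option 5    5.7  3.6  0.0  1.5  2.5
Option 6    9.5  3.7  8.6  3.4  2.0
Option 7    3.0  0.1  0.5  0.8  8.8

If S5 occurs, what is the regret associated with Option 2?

5.0

Best payoff under S5 is 8.8.
Regret = 8.8 − 3.8 = 5.0.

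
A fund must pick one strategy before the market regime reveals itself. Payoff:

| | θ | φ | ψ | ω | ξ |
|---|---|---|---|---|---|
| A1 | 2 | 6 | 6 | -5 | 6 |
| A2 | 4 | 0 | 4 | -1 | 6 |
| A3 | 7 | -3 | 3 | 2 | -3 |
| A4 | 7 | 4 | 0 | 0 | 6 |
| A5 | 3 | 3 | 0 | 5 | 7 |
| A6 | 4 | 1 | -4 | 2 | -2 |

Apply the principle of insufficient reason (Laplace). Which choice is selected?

A5

Row averages: A1=3, A2=2.6, A3=1.2, A4=3.4, A5=3.6, A6=0.2
Highest average = 3.6 → A5.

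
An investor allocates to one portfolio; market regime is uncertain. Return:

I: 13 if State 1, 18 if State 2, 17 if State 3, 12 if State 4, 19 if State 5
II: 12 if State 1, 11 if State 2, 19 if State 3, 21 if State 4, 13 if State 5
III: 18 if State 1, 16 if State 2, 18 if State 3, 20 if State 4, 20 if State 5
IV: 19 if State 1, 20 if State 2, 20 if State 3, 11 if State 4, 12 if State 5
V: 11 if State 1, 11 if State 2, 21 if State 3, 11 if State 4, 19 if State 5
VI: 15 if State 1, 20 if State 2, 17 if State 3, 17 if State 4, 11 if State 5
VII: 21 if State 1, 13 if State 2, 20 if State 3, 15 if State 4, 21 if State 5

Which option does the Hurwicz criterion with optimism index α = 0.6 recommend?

I: 0.6·19 + 0.4·12 = 16.2
II: 0.6·21 + 0.4·11 = 17
III: 0.6·20 + 0.4·16 = 18.4
IV: 0.6·20 + 0.4·11 = 16.4
V: 0.6·21 + 0.4·11 = 17
VI: 0.6·20 + 0.4·11 = 16.4
VII: 0.6·21 + 0.4·13 = 17.8
Highest Hurwicz score = 18.4 → III.

III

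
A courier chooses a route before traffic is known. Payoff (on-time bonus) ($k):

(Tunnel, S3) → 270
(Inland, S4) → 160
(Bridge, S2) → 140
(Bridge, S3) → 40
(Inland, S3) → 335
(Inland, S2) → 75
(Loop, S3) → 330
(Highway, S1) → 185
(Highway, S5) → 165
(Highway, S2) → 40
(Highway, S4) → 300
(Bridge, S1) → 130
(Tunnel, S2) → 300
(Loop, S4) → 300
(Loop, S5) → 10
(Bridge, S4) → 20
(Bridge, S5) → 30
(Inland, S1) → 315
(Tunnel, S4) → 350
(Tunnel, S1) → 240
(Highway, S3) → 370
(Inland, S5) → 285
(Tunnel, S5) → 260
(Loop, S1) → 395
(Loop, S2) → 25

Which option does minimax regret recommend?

Column bests: S1=395, S2=300, S3=370, S4=350, S5=285.
Loop regrets: 0, 275, 40, 50, 275 → max 275
Highway regrets: 210, 260, 0, 50, 120 → max 260
Inland regrets: 80, 225, 35, 190, 0 → max 225
Tunnel regrets: 155, 0, 100, 0, 25 → max 155
Bridge regrets: 265, 160, 330, 330, 255 → max 330
Smallest max regret = 155 → Tunnel.

Tunnel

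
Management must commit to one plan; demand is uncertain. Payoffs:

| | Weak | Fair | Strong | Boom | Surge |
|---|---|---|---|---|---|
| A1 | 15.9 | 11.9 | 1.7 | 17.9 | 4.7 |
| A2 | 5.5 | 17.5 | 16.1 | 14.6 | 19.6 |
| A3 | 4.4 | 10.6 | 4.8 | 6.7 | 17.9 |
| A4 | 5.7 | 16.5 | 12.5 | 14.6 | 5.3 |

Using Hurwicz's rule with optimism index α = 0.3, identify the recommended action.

A1: 0.3·17.9 + 0.7·1.7 = 6.56
A2: 0.3·19.6 + 0.7·5.5 = 9.73
A3: 0.3·17.9 + 0.7·4.4 = 8.45
A4: 0.3·16.5 + 0.7·5.3 = 8.66
Highest Hurwicz score = 9.73 → A2.

A2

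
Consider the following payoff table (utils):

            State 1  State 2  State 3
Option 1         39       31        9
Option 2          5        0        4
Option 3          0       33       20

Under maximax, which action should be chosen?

Option 1

Row maxima: Option 1=39, Option 2=5, Option 3=33
Best best-case = 39 → Option 1.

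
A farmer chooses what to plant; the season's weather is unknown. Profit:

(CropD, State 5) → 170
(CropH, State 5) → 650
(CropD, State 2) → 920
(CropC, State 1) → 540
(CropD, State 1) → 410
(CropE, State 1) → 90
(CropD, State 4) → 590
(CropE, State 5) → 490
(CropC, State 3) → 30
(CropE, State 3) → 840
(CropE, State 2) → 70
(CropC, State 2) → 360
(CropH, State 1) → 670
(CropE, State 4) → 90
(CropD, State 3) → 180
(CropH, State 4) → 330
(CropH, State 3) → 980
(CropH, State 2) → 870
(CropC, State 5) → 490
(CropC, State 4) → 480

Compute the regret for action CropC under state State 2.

560

Best payoff under State 2 is 920.
Regret = 920 − 360 = 560.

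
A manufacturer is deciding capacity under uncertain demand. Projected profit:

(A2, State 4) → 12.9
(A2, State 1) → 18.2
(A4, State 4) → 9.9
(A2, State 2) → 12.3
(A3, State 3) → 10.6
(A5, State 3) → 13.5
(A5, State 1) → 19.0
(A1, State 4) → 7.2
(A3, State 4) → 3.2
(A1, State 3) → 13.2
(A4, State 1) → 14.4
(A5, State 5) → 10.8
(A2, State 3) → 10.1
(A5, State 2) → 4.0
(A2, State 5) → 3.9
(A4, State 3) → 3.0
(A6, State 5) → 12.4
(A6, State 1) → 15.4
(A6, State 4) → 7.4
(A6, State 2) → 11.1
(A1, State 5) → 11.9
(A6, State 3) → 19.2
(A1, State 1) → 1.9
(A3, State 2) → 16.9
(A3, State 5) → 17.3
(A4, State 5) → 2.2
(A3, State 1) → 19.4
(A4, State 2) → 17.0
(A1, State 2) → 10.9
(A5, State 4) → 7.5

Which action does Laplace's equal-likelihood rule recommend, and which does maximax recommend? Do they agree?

laplace → A3; maximax → A3 (agree)

Row averages: A1=9.02, A2=11.48, A3=13.48, A4=9.3, A5=10.96, A6=13.1
Highest average = 13.48 → A3.
Row maxima: A1=13.2, A2=18.2, A3=19.4, A4=17.0, A5=19.0, A6=19.2
Best best-case = 19.4 → A3.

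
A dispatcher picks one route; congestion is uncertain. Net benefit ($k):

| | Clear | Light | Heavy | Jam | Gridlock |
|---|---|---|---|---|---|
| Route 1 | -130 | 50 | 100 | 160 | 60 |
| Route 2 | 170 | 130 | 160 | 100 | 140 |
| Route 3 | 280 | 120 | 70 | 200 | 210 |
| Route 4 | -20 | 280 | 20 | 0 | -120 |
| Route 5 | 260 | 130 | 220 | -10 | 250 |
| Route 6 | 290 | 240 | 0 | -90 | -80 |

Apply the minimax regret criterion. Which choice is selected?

Route 2

Column bests: Clear=290, Light=280, Heavy=220, Jam=200, Gridlock=250.
Route 1 regrets: 420, 230, 120, 40, 190 → max 420
Route 2 regrets: 120, 150, 60, 100, 110 → max 150
Route 3 regrets: 10, 160, 150, 0, 40 → max 160
Route 4 regrets: 310, 0, 200, 200, 370 → max 370
Route 5 regrets: 30, 150, 0, 210, 0 → max 210
Route 6 regrets: 0, 40, 220, 290, 330 → max 330
Smallest max regret = 150 → Route 2.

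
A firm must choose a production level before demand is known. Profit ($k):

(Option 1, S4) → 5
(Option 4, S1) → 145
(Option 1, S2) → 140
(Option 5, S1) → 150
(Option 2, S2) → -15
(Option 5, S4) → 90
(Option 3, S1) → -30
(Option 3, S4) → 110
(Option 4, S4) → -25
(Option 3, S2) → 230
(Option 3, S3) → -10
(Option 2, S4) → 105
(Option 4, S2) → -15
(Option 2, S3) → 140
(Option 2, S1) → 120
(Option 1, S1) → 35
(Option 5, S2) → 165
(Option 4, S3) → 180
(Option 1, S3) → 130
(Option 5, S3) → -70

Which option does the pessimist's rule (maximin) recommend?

Option 1

Row minima: Option 1=5, Option 2=-15, Option 3=-30, Option 4=-25, Option 5=-70
Best worst-case = 5 → Option 1.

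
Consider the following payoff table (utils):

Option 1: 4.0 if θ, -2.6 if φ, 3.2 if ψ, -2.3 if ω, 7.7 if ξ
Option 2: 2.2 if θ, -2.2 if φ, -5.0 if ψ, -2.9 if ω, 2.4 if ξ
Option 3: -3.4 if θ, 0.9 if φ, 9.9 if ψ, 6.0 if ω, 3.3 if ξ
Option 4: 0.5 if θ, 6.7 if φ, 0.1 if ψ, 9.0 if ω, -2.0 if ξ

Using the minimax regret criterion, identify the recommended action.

Option 3

Column bests: θ=4.0, φ=6.7, ψ=9.9, ω=9.0, ξ=7.7.
Option 1 regrets: 0.0, 9.3, 6.7, 11.3, 0.0 → max 11.3
Option 2 regrets: 1.8, 8.9, 14.9, 11.9, 5.3 → max 14.9
Option 3 regrets: 7.4, 5.8, 0.0, 3.0, 4.4 → max 7.4
Option 4 regrets: 3.5, 0.0, 9.8, 0.0, 9.7 → max 9.8
Smallest max regret = 7.4 → Option 3.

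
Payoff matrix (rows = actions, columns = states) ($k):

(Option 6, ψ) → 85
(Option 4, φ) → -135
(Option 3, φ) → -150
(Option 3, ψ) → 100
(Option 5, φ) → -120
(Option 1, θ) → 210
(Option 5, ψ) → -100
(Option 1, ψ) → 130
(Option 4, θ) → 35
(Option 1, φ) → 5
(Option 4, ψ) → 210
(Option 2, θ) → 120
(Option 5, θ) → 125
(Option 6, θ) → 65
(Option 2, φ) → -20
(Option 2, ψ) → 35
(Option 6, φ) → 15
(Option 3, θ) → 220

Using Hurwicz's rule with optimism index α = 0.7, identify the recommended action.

Option 1

Option 1: 0.7·210 + 0.3·5 = 148.5
Option 2: 0.7·120 + 0.3·(-20) = 78
Option 3: 0.7·220 + 0.3·(-150) = 109
Option 4: 0.7·210 + 0.3·(-135) = 106.5
Option 5: 0.7·125 + 0.3·(-120) = 51.5
Option 6: 0.7·85 + 0.3·15 = 64
Highest Hurwicz score = 148.5 → Option 1.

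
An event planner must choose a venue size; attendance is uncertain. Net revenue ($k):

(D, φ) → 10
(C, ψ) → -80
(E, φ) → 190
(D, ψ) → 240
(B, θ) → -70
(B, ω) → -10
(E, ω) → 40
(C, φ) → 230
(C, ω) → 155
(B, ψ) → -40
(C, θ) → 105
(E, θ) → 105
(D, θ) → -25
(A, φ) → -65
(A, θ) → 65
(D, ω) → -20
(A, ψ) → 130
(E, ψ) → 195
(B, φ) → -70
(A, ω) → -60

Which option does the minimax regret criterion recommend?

Column bests: θ=105, φ=230, ψ=240, ω=155.
A regrets: 40, 295, 110, 215 → max 295
B regrets: 175, 300, 280, 165 → max 300
C regrets: 0, 0, 320, 0 → max 320
D regrets: 130, 220, 0, 175 → max 220
E regrets: 0, 40, 45, 115 → max 115
Smallest max regret = 115 → E.

E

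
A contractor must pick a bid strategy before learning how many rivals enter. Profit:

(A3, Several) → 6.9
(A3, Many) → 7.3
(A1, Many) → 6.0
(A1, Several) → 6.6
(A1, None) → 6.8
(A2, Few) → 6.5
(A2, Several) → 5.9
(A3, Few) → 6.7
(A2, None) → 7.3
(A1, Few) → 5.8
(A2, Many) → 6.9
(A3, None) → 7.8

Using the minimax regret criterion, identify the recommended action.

Column bests: None=7.8, Few=6.7, Several=6.9, Many=7.3.
A1 regrets: 1.0, 0.9, 0.3, 1.3 → max 1.3
A2 regrets: 0.5, 0.2, 1.0, 0.4 → max 1.0
A3 regrets: 0.0, 0.0, 0.0, 0.0 → max 0.0
Smallest max regret = 0.0 → A3.

A3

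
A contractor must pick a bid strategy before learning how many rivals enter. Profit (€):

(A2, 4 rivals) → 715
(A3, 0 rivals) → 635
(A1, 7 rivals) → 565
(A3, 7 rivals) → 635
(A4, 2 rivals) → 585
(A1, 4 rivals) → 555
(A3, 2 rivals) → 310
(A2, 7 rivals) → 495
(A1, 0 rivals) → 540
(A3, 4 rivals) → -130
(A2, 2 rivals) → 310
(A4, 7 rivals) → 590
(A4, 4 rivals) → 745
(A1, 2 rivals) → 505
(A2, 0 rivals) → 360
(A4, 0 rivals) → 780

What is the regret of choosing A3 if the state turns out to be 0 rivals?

145

Best payoff under 0 rivals is 780.
Regret = 780 − 635 = 145.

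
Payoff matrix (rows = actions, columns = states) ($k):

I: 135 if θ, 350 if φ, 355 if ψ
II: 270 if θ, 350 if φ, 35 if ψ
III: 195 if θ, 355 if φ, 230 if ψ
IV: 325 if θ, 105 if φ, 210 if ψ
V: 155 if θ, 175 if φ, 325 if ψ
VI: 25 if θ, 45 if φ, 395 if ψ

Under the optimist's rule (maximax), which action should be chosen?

Row maxima: I=355, II=350, III=355, IV=325, V=325, VI=395
Best best-case = 395 → VI.

VI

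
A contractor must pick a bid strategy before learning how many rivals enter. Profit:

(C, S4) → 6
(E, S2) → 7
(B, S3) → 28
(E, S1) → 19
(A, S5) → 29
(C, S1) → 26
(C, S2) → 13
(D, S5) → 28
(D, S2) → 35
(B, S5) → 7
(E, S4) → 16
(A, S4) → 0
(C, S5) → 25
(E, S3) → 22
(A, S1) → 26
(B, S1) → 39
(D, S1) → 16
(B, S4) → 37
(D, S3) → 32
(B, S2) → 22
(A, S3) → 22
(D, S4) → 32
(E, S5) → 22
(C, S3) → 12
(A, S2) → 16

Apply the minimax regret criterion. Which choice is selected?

Column bests: S1=39, S2=35, S3=32, S4=37, S5=29.
A regrets: 13, 19, 10, 37, 0 → max 37
B regrets: 0, 13, 4, 0, 22 → max 22
C regrets: 13, 22, 20, 31, 4 → max 31
D regrets: 23, 0, 0, 5, 1 → max 23
E regrets: 20, 28, 10, 21, 7 → max 28
Smallest max regret = 22 → B.

B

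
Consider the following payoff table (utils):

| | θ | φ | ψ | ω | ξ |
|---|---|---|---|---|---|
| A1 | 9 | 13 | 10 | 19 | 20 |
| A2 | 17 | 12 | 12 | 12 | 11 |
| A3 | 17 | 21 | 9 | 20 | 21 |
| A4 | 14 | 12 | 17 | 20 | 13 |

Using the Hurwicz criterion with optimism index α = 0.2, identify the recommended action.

A4

A1: 0.2·20 + 0.8·9 = 11.2
A2: 0.2·17 + 0.8·11 = 12.2
A3: 0.2·21 + 0.8·9 = 11.4
A4: 0.2·20 + 0.8·12 = 13.6
Highest Hurwicz score = 13.6 → A4.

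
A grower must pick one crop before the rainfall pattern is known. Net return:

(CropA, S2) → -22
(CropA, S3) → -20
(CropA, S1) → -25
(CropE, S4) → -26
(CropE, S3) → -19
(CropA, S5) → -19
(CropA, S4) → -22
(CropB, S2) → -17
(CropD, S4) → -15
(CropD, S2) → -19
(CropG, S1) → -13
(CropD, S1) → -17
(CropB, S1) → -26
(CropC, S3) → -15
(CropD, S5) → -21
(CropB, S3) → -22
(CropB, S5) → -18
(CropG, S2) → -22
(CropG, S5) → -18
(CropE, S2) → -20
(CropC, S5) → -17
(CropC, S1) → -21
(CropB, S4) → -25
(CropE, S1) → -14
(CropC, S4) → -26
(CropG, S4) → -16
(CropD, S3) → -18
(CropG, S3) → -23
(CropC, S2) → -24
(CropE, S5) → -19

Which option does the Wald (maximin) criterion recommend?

CropD

Row minima: CropE=-26, CropD=-21, CropC=-26, CropA=-25, CropB=-26, CropG=-23
Best worst-case = -21 → CropD.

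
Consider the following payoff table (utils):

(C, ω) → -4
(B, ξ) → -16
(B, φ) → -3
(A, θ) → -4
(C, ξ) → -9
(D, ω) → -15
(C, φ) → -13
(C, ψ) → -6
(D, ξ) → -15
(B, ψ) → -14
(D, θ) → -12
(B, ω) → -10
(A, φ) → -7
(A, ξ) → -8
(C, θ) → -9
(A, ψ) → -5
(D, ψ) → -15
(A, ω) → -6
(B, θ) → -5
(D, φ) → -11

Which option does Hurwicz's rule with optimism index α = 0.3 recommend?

A

A: 0.3·(-4) + 0.7·(-8) = -6.8
B: 0.3·(-3) + 0.7·(-16) = -12.1
C: 0.3·(-4) + 0.7·(-13) = -10.3
D: 0.3·(-11) + 0.7·(-15) = -13.8
Highest Hurwicz score = -6.8 → A.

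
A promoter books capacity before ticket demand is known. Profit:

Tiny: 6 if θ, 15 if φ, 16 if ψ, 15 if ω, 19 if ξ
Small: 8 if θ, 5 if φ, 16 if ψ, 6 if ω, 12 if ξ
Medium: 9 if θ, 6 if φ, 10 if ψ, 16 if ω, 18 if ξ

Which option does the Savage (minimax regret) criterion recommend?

Column bests: θ=9, φ=15, ψ=16, ω=16, ξ=19.
Tiny regrets: 3, 0, 0, 1, 0 → max 3
Small regrets: 1, 10, 0, 10, 7 → max 10
Medium regrets: 0, 9, 6, 0, 1 → max 9
Smallest max regret = 3 → Tiny.

Tiny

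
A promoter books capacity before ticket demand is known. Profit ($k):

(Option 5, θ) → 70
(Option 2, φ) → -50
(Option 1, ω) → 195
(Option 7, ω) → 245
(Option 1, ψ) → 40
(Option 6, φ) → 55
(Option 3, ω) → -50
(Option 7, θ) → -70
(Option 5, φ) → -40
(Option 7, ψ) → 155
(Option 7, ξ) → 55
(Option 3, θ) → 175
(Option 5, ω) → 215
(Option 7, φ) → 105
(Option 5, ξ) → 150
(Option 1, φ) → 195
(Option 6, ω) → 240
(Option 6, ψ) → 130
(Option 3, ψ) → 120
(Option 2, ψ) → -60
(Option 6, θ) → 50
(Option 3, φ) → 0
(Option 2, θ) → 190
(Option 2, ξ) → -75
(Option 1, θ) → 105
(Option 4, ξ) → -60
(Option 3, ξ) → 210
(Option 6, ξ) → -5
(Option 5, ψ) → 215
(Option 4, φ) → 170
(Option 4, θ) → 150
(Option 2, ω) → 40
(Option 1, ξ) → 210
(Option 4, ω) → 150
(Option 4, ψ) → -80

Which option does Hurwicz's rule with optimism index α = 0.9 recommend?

Option 6

Option 1: 0.9·210 + 0.1·40 = 193
Option 2: 0.9·190 + 0.1·(-75) = 163.5
Option 3: 0.9·210 + 0.1·(-50) = 184
Option 4: 0.9·170 + 0.1·(-80) = 145
Option 5: 0.9·215 + 0.1·(-40) = 189.5
Option 6: 0.9·240 + 0.1·(-5) = 215.5
Option 7: 0.9·245 + 0.1·(-70) = 213.5
Highest Hurwicz score = 215.5 → Option 6.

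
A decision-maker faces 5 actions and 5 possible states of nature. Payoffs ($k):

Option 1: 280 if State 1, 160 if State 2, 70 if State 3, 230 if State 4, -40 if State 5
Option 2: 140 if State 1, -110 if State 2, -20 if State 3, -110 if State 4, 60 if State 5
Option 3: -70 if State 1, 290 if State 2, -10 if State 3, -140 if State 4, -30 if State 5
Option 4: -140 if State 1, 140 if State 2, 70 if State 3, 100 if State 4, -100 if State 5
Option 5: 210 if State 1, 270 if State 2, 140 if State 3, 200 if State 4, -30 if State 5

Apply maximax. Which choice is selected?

Row maxima: Option 1=280, Option 2=140, Option 3=290, Option 4=140, Option 5=270
Best best-case = 290 → Option 3.

Option 3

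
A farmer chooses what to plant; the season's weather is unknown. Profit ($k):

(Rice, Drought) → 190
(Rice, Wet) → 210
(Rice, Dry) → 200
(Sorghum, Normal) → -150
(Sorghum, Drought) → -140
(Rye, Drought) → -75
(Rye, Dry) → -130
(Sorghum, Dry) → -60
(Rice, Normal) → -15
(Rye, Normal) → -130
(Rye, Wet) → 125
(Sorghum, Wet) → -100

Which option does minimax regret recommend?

Column bests: Drought=190, Dry=200, Normal=-15, Wet=210.
Rice regrets: 0, 0, 0, 0 → max 0
Rye regrets: 265, 330, 115, 85 → max 330
Sorghum regrets: 330, 260, 135, 310 → max 330
Smallest max regret = 0 → Rice.

Rice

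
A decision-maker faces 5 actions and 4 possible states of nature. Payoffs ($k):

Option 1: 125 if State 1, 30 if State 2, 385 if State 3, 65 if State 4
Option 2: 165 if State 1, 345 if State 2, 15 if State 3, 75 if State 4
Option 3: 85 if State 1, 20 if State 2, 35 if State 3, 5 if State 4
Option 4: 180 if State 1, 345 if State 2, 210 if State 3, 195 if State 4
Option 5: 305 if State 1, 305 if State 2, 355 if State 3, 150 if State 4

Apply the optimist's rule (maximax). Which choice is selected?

Option 1

Row maxima: Option 1=385, Option 2=345, Option 3=85, Option 4=345, Option 5=355
Best best-case = 385 → Option 1.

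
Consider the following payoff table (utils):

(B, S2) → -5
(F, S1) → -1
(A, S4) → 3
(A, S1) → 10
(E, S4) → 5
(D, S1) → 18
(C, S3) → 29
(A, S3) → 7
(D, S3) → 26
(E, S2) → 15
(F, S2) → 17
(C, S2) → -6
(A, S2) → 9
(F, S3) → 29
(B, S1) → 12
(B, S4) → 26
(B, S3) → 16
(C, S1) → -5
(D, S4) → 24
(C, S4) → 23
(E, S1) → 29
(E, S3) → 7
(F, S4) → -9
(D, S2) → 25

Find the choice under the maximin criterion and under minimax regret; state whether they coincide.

Row minima: A=3, B=-5, C=-6, D=18, E=5, F=-9
Best worst-case = 18 → D.
Column bests: S1=29, S2=25, S3=29, S4=26.
A regrets: 19, 16, 22, 23 → max 23
B regrets: 17, 30, 13, 0 → max 30
C regrets: 34, 31, 0, 3 → max 34
D regrets: 11, 0, 3, 2 → max 11
E regrets: 0, 10, 22, 21 → max 22
F regrets: 30, 8, 0, 35 → max 35
Smallest max regret = 11 → D.

maximin → D; minimax regret → D (agree)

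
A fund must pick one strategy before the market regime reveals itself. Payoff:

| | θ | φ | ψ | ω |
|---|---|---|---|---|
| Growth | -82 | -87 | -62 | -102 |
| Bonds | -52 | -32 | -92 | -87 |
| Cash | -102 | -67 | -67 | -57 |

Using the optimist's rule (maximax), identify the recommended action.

Bonds

Row maxima: Growth=-62, Bonds=-32, Cash=-57
Best best-case = -32 → Bonds.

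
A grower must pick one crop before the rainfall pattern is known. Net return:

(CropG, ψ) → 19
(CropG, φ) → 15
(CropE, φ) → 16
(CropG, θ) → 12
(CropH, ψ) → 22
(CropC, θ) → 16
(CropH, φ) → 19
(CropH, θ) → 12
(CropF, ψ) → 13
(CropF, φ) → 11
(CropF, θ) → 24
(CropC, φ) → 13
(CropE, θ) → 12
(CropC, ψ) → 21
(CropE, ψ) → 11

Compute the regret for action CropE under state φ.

3

Best payoff under φ is 19.
Regret = 19 − 16 = 3.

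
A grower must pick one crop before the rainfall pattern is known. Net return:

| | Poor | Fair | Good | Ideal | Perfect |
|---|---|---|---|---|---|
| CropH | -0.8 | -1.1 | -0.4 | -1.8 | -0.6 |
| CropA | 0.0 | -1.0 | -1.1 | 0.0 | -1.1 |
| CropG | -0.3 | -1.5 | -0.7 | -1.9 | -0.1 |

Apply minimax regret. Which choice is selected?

Column bests: Poor=0.0, Fair=-1.0, Good=-0.4, Ideal=0.0, Perfect=-0.1.
CropH regrets: 0.8, 0.1, 0.0, 1.8, 0.5 → max 1.8
CropA regrets: 0.0, 0.0, 0.7, 0.0, 1.0 → max 1.0
CropG regrets: 0.3, 0.5, 0.3, 1.9, 0.0 → max 1.9
Smallest max regret = 1.0 → CropA.

CropA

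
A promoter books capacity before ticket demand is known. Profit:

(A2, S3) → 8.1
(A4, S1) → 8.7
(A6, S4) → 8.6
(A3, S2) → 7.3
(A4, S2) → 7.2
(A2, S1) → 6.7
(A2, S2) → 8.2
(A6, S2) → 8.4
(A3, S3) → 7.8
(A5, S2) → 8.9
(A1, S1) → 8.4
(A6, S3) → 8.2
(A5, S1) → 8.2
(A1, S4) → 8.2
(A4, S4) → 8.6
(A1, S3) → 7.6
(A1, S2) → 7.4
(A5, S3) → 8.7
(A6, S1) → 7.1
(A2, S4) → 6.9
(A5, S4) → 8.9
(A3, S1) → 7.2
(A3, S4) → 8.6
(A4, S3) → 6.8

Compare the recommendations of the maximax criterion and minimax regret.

Row maxima: A1=8.4, A2=8.2, A3=8.6, A4=8.7, A5=8.9, A6=8.6
Best best-case = 8.9 → A5.
Column bests: S1=8.7, S2=8.9, S3=8.7, S4=8.9.
A1 regrets: 0.3, 1.5, 1.1, 0.7 → max 1.5
A2 regrets: 2.0, 0.7, 0.6, 2.0 → max 2.0
A3 regrets: 1.5, 1.6, 0.9, 0.3 → max 1.6
A4 regrets: 0.0, 1.7, 1.9, 0.3 → max 1.9
A5 regrets: 0.5, 0.0, 0.0, 0.0 → max 0.5
A6 regrets: 1.6, 0.5, 0.5, 0.3 → max 1.6
Smallest max regret = 0.5 → A5.

maximax → A5; minimax regret → A5 (agree)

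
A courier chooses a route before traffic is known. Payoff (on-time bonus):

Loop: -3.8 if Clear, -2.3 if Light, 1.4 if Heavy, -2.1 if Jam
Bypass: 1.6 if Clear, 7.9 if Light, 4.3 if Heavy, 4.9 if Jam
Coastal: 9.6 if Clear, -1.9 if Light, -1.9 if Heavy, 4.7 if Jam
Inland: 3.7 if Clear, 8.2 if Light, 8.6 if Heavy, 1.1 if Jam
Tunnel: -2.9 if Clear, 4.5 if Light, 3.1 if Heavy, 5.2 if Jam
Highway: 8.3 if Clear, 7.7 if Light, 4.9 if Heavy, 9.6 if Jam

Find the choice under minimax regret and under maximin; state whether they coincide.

minimax regret → Highway; maximin → Highway (agree)

Column bests: Clear=9.6, Light=8.2, Heavy=8.6, Jam=9.6.
Loop regrets: 13.4, 10.5, 7.2, 11.7 → max 13.4
Bypass regrets: 8.0, 0.3, 4.3, 4.7 → max 8.0
Coastal regrets: 0.0, 10.1, 10.5, 4.9 → max 10.5
Inland regrets: 5.9, 0.0, 0.0, 8.5 → max 8.5
Tunnel regrets: 12.5, 3.7, 5.5, 4.4 → max 12.5
Highway regrets: 1.3, 0.5, 3.7, 0.0 → max 3.7
Smallest max regret = 3.7 → Highway.
Row minima: Loop=-3.8, Bypass=1.6, Coastal=-1.9, Inland=1.1, Tunnel=-2.9, Highway=4.9
Best worst-case = 4.9 → Highway.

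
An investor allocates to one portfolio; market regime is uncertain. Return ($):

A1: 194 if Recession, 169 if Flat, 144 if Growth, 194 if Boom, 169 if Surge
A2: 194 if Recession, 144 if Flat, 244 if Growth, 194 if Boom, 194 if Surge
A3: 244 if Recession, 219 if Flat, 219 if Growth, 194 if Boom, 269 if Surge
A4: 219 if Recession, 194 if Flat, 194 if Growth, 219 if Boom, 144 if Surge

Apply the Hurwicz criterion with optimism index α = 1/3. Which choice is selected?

A3

A1: 1/3·194 + 2/3·144 = 482/3
A2: 1/3·244 + 2/3·144 = 532/3
A3: 1/3·269 + 2/3·194 = 219
A4: 1/3·219 + 2/3·144 = 169
Highest Hurwicz score = 219 → A3.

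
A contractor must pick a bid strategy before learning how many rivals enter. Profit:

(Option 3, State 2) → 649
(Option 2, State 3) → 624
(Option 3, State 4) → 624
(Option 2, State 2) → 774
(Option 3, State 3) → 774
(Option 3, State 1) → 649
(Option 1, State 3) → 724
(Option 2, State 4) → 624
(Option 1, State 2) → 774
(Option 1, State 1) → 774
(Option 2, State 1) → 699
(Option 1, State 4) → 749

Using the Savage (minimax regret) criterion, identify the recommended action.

Column bests: State 1=774, State 2=774, State 3=774, State 4=749.
Option 1 regrets: 0, 0, 50, 0 → max 50
Option 2 regrets: 75, 0, 150, 125 → max 150
Option 3 regrets: 125, 125, 0, 125 → max 125
Smallest max regret = 50 → Option 1.

Option 1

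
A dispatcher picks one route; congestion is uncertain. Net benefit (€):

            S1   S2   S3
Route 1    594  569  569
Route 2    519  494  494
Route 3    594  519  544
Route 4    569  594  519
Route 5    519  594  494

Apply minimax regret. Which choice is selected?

Column bests: S1=594, S2=594, S3=569.
Route 1 regrets: 0, 25, 0 → max 25
Route 2 regrets: 75, 100, 75 → max 100
Route 3 regrets: 0, 75, 25 → max 75
Route 4 regrets: 25, 0, 50 → max 50
Route 5 regrets: 75, 0, 75 → max 75
Smallest max regret = 25 → Route 1.

Route 1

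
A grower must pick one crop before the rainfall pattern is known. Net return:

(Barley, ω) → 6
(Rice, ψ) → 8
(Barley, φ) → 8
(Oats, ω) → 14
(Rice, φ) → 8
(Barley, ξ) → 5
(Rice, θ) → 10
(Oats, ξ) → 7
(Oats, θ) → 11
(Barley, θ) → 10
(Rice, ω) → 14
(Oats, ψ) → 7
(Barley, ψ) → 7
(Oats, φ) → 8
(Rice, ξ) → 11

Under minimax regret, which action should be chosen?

Column bests: θ=11, φ=8, ψ=8, ω=14, ξ=11.
Barley regrets: 1, 0, 1, 8, 6 → max 8
Rice regrets: 1, 0, 0, 0, 0 → max 1
Oats regrets: 0, 0, 1, 0, 4 → max 4
Smallest max regret = 1 → Rice.

Rice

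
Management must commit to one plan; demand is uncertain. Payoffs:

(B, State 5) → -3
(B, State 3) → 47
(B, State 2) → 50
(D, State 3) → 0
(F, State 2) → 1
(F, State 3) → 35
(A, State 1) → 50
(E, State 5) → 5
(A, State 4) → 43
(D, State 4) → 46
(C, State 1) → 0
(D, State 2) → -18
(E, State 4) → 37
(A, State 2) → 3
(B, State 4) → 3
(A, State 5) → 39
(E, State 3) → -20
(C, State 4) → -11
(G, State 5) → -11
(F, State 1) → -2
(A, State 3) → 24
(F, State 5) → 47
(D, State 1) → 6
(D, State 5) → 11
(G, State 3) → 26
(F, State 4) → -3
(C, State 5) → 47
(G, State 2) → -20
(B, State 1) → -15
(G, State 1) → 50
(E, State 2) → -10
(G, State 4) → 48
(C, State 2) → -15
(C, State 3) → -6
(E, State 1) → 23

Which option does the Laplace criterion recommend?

Row averages: A=31.8, B=16.4, C=3, D=9, E=7, F=15.6, G=18.6
Highest average = 31.8 → A.

A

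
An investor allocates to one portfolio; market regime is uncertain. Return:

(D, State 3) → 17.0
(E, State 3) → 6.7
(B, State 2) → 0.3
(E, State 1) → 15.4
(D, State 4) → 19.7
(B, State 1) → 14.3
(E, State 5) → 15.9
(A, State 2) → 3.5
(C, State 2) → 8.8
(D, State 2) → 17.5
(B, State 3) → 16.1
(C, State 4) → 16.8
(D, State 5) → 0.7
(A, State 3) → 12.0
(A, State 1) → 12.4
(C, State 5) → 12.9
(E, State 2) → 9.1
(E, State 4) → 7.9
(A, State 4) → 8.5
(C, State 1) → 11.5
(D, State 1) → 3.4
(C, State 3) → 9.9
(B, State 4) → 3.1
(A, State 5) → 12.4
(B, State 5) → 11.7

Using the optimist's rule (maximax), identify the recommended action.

Row maxima: A=12.4, B=16.1, C=16.8, D=19.7, E=15.9
Best best-case = 19.7 → D.

D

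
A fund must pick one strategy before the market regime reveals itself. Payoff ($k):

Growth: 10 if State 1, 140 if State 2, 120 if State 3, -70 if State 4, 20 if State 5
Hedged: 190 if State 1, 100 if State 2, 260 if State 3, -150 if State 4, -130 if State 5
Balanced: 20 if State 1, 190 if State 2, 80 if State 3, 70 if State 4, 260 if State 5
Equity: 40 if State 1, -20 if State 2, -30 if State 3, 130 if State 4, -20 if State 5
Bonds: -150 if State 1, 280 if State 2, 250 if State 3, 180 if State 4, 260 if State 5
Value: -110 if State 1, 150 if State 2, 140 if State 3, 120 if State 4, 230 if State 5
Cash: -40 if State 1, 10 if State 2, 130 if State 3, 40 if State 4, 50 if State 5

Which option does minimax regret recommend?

Balanced

Column bests: State 1=190, State 2=280, State 3=260, State 4=180, State 5=260.
Growth regrets: 180, 140, 140, 250, 240 → max 250
Hedged regrets: 0, 180, 0, 330, 390 → max 390
Balanced regrets: 170, 90, 180, 110, 0 → max 180
Equity regrets: 150, 300, 290, 50, 280 → max 300
Bonds regrets: 340, 0, 10, 0, 0 → max 340
Value regrets: 300, 130, 120, 60, 30 → max 300
Cash regrets: 230, 270, 130, 140, 210 → max 270
Smallest max regret = 180 → Balanced.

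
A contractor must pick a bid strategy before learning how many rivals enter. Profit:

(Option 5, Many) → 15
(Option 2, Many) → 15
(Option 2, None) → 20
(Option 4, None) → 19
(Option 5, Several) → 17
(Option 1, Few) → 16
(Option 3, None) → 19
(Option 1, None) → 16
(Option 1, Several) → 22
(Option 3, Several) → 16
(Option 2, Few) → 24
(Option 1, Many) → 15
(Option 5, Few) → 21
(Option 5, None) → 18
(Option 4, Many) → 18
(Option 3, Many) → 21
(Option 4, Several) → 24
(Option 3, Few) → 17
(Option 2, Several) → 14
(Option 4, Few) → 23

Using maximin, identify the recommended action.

Option 4

Row minima: Option 1=15, Option 2=14, Option 3=16, Option 4=18, Option 5=15
Best worst-case = 18 → Option 4.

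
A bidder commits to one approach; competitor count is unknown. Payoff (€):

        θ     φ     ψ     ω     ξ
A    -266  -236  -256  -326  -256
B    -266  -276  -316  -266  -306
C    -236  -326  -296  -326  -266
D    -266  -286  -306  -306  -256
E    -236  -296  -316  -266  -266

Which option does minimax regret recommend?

Column bests: θ=-236, φ=-236, ψ=-256, ω=-266, ξ=-256.
A regrets: 30, 0, 0, 60, 0 → max 60
B regrets: 30, 40, 60, 0, 50 → max 60
C regrets: 0, 90, 40, 60, 10 → max 90
D regrets: 30, 50, 50, 40, 0 → max 50
E regrets: 0, 60, 60, 0, 10 → max 60
Smallest max regret = 50 → D.

D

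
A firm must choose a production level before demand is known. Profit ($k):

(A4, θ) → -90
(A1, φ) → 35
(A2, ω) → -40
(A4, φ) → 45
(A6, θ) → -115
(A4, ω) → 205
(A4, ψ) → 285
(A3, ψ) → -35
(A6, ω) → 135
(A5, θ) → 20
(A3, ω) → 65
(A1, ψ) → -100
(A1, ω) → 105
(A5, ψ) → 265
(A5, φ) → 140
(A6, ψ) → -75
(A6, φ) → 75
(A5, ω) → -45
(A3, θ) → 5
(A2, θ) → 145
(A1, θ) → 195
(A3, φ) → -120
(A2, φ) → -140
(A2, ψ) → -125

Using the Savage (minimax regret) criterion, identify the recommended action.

A5

Column bests: θ=195, φ=140, ψ=285, ω=205.
A1 regrets: 0, 105, 385, 100 → max 385
A2 regrets: 50, 280, 410, 245 → max 410
A3 regrets: 190, 260, 320, 140 → max 320
A4 regrets: 285, 95, 0, 0 → max 285
A5 regrets: 175, 0, 20, 250 → max 250
A6 regrets: 310, 65, 360, 70 → max 360
Smallest max regret = 250 → A5.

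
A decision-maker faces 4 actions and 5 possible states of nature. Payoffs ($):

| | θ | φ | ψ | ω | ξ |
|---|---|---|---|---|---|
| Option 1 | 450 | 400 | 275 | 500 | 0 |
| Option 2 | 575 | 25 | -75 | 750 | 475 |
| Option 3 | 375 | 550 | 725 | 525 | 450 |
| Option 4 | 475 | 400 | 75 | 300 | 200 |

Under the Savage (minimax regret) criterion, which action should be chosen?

Option 3

Column bests: θ=575, φ=550, ψ=725, ω=750, ξ=475.
Option 1 regrets: 125, 150, 450, 250, 475 → max 475
Option 2 regrets: 0, 525, 800, 0, 0 → max 800
Option 3 regrets: 200, 0, 0, 225, 25 → max 225
Option 4 regrets: 100, 150, 650, 450, 275 → max 650
Smallest max regret = 225 → Option 3.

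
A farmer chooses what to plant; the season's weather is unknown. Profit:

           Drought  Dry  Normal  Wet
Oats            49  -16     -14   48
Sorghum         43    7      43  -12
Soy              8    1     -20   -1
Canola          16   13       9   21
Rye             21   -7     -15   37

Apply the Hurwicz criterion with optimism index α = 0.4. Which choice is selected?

Oats: 0.4·49 + 0.6·(-16) = 10
Sorghum: 0.4·43 + 0.6·(-12) = 10
Soy: 0.4·8 + 0.6·(-20) = -8.8
Canola: 0.4·21 + 0.6·9 = 13.8
Rye: 0.4·37 + 0.6·(-15) = 5.8
Highest Hurwicz score = 13.8 → Canola.

Canola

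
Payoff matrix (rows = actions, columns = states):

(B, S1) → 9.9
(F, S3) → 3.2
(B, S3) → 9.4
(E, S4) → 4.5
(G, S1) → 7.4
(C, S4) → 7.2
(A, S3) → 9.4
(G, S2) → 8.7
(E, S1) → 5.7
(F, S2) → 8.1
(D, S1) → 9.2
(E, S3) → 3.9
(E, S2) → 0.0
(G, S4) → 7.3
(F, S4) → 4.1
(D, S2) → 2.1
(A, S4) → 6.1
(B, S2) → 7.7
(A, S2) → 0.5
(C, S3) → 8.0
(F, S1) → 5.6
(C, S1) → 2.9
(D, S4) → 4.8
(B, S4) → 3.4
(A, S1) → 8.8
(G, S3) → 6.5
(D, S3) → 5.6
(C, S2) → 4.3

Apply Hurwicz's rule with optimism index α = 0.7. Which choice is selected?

G

A: 0.7·9.4 + 0.3·0.5 = 6.73
B: 0.7·9.9 + 0.3·3.4 = 7.95
C: 0.7·8.0 + 0.3·2.9 = 6.47
D: 0.7·9.2 + 0.3·2.1 = 7.07
E: 0.7·5.7 + 0.3·0.0 = 3.99
F: 0.7·8.1 + 0.3·3.2 = 6.63
G: 0.7·8.7 + 0.3·6.5 = 8.04
Highest Hurwicz score = 8.04 → G.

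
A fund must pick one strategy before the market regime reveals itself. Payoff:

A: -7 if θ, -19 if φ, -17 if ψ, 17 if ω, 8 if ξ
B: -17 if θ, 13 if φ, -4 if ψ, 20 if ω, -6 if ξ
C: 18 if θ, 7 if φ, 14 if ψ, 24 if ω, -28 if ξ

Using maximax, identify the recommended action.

Row maxima: A=17, B=20, C=24
Best best-case = 24 → C.

C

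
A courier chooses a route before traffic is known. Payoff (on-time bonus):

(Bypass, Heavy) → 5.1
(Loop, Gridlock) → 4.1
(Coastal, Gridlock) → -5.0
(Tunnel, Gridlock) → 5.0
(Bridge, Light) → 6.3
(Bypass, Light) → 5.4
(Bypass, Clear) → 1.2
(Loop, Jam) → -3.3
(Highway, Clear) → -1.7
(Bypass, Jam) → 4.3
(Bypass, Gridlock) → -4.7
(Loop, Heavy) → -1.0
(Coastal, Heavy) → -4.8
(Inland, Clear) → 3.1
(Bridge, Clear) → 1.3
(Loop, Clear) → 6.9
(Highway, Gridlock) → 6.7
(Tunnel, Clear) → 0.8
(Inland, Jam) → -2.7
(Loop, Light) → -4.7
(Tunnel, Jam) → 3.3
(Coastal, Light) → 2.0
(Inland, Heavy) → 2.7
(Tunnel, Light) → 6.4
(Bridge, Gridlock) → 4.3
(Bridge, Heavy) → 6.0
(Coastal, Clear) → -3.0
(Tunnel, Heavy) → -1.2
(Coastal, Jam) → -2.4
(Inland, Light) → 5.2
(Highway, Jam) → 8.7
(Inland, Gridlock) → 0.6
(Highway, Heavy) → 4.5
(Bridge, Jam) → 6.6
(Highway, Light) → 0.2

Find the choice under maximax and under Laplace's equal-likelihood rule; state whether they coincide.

maximax → Highway; laplace → Bridge (disagree)

Row maxima: Bypass=5.4, Highway=8.7, Bridge=6.6, Loop=6.9, Inland=5.2, Tunnel=6.4, Coastal=2.0
Best best-case = 8.7 → Highway.
Row averages: Bypass=2.26, Highway=3.68, Bridge=4.9, Loop=0.4, Inland=1.78, Tunnel=2.86, Coastal=-2.64
Highest average = 4.9 → Bridge.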